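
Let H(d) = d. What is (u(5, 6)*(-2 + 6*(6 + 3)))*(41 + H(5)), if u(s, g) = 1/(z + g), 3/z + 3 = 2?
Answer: 2392/3 ≈ 797.33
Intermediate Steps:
z = -3 (z = 3/(-3 + 2) = 3/(-1) = 3*(-1) = -3)
u(s, g) = 1/(-3 + g)
(u(5, 6)*(-2 + 6*(6 + 3)))*(41 + H(5)) = ((-2 + 6*(6 + 3))/(-3 + 6))*(41 + 5) = ((-2 + 6*9)/3)*46 = ((-2 + 54)/3)*46 = ((1/3)*52)*46 = (52/3)*46 = 2392/3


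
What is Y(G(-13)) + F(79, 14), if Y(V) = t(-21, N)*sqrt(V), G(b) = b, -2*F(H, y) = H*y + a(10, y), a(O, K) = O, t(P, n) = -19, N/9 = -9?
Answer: -558 - 19*I*sqrt(13) ≈ -558.0 - 68.505*I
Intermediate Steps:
N = -81 (N = 9*(-9) = -81)
F(H, y) = -5 - H*y/2 (F(H, y) = -(H*y + 10)/2 = -(10 + H*y)/2 = -5 - H*y/2)
Y(V) = -19*sqrt(V)
Y(G(-13)) + F(79, 14) = -19*I*sqrt(13) + (-5 - 1/2*79*14) = -19*I*sqrt(13) + (-5 - 553) = -19*I*sqrt(13) - 558 = -558 - 19*I*sqrt(13)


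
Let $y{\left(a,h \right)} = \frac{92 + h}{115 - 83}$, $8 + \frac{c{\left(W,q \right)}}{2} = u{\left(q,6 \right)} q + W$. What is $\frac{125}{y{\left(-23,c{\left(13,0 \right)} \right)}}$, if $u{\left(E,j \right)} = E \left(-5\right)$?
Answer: $\frac{2000}{51} \approx 39.216$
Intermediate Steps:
$u{\left(E,j \right)} = - 5 E$
$c{\left(W,q \right)} = -16 - 10 q^{2} + 2 W$ ($c{\left(W,q \right)} = -16 + 2 \left(- 5 q q + W\right) = -16 + 2 \left(- 5 q^{2} + W\right) = -16 + 2 \left(W - 5 q^{2}\right) = -16 + \left(- 10 q^{2} + 2 W\right) = -16 - 10 q^{2} + 2 W$)
$y{\left(a,h \right)} = \frac{23}{8} + \frac{h}{32}$ ($y{\left(a,h \right)} = \frac{92 + h}{32} = \left(92 + h\right) \frac{1}{32} = \frac{23}{8} + \frac{h}{32}$)
$\frac{125}{y{\left(-23,c{\left(13,0 \right)} \right)}} = \frac{125}{\frac{23}{8} + \frac{-16 - 10 \cdot 0^{2} + 2 \cdot 13}{32}} = \frac{125}{\frac{23}{8} + \frac{-16 - 0 + 26}{32}} = \frac{125}{\frac{23}{8} + \frac{-16 + 0 + 26}{32}} = \frac{125}{\frac{23}{8} + \frac{1}{32} \cdot 10} = \frac{125}{\frac{23}{8} + \frac{5}{16}} = \frac{125}{\frac{51}{16}} = 125 \cdot \frac{16}{51} = \frac{2000}{51}$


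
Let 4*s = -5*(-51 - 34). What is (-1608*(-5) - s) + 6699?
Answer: 58531/4 ≈ 14633.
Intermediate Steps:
s = 425/4 (s = (-5*(-51 - 34))/4 = (-5*(-85))/4 = (1/4)*425 = 425/4 ≈ 106.25)
(-1608*(-5) - s) + 6699 = (-1608*(-5) - 1*425/4) + 6699 = (8040 - 425/4) + 6699 = 31735/4 + 6699 = 58531/4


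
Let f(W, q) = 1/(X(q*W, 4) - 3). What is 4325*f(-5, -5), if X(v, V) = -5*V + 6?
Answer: -4325/17 ≈ -254.41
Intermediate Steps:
X(v, V) = 6 - 5*V
f(W, q) = -1/17 (f(W, q) = 1/((6 - 5*4) - 3) = 1/((6 - 20) - 3) = 1/(-14 - 3) = 1/(-17) = -1/17)
4325*f(-5, -5) = 4325*(-1/17) = -4325/17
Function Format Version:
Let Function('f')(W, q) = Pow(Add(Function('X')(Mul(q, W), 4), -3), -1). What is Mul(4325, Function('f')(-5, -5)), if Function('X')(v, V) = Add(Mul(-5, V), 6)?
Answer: Rational(-4325, 17) ≈ -254.41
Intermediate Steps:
Function('X')(v, V) = Add(6, Mul(-5, V))
Function('f')(W, q) = Rational(-1, 17) (Function('f')(W, q) = Pow(Add(Add(6, Mul(-5, 4)), -3), -1) = Pow(Add(Add(6, -20), -3), -1) = Pow(Add(-14, -3), -1) = Pow(-17, -1) = Rational(-1, 17))
Mul(4325, Function('f')(-5, -5)) = Mul(4325, Rational(-1, 17)) = Rational(-4325, 17)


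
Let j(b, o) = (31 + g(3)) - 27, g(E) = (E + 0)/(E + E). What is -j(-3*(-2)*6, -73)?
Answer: -9/2 ≈ -4.5000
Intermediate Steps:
g(E) = 1/2 (g(E) = E/((2*E)) = E*(1/(2*E)) = 1/2)
j(b, o) = 9/2 (j(b, o) = (31 + 1/2) - 27 = 63/2 - 27 = 9/2)
-j(-3*(-2)*6, -73) = -1*9/2 = -9/2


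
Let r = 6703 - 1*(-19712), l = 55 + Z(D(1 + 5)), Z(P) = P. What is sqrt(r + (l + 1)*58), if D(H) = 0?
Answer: sqrt(29663) ≈ 172.23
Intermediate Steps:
l = 55 (l = 55 + 0 = 55)
r = 26415 (r = 6703 + 19712 = 26415)
sqrt(r + (l + 1)*58) = sqrt(26415 + (55 + 1)*58) = sqrt(26415 + 56*58) = sqrt(26415 + 3248) = sqrt(29663)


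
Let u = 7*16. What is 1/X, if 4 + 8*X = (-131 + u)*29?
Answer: -8/555 ≈ -0.014414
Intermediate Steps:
u = 112
X = -555/8 (X = -1/2 + ((-131 + 112)*29)/8 = -1/2 + (-19*29)/8 = -1/2 + (1/8)*(-551) = -1/2 - 551/8 = -555/8 ≈ -69.375)
1/X = 1/(-555/8) = -8/555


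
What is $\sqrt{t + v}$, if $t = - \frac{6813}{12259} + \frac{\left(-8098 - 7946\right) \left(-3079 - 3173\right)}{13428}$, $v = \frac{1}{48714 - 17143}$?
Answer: $\frac{28 \sqrt{198552951578023907403045}}{144361775597} \approx 86.426$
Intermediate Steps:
$v = \frac{1}{31571} \approx 3.1675 \cdot 10^{-5}$
$t = \frac{34154808523}{4572607}$ ($t = \left(-6813\right) \frac{1}{12259} + \left(-16044\right) \left(-6252\right) \frac{1}{13428} = - \frac{6813}{12259} + 100307088 \cdot \frac{1}{13428} = - \frac{6813}{12259} + \frac{2786308}{373} = \frac{34154808523}{4572607} \approx 7469.4$)
$\sqrt{t + v} = \sqrt{\frac{34154808523}{4572607} + \frac{1}{31571}} = \sqrt{\frac{1078301464452240}{144361775597}} = \frac{28 \sqrt{198552951578023907403045}}{144361775597}$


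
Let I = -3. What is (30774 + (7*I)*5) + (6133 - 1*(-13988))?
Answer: 50790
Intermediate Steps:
(30774 + (7*I)*5) + (6133 - 1*(-13988)) = (30774 + (7*(-3))*5) + (6133 - 1*(-13988)) = (30774 - 21*5) + (6133 + 13988) = (30774 - 105) + 20121 = 30669 + 20121 = 50790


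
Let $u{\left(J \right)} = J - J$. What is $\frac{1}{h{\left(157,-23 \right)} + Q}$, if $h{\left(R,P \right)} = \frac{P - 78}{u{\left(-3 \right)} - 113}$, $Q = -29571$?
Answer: $- \frac{113}{3341422} \approx -3.3818 \cdot 10^{-5}$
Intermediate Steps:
$u{\left(J \right)} = 0$
$h{\left(R,P \right)} = \frac{78}{113} - \frac{P}{113}$ ($h{\left(R,P \right)} = \frac{P - 78}{0 - 113} = \frac{-78 + P}{-113} = \left(-78 + P\right) \left(- \frac{1}{113}\right) = \frac{78}{113} - \frac{P}{113}$)
$\frac{1}{h{\left(157,-23 \right)} + Q} = \frac{1}{\left(\frac{78}{113} - - \frac{23}{113}\right) - 29571} = \frac{1}{\left(\frac{78}{113} + \frac{23}{113}\right) - 29571} = \frac{1}{\frac{101}{113} - 29571} = \frac{1}{- \frac{3341422}{113}} = - \frac{113}{3341422}$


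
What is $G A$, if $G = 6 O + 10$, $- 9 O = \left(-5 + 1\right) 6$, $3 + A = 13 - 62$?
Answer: $-1352$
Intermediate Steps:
$A = -52$ ($A = -3 + \left(13 - 62\right) = -3 - 49 = -52$)
$O = \frac{8}{3}$ ($O = - \frac{\left(-5 + 1\right) 6}{9} = - \frac{\left(-4\right) 6}{9} = \left(- \frac{1}{9}\right) \left(-24\right) = \frac{8}{3} \approx 2.6667$)
$G = 26$ ($G = 6 \cdot \frac{8}{3} + 10 = 16 + 10 = 26$)
$G A = 26 \left(-52\right) = -1352$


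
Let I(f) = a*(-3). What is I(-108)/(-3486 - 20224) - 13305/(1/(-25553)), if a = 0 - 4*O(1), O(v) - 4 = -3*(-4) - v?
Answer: 806098898697/2371 ≈ 3.3998e+8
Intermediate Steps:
O(v) = 16 - v (O(v) = 4 + (-3*(-4) - v) = 4 + (12 - v) = 16 - v)
a = -60 (a = 0 - 4*(16 - 1*1) = 0 - 4*(16 - 1) = 0 - 4*15 = 0 - 60 = -60)
I(f) = 180 (I(f) = -60*(-3) = 180)
I(-108)/(-3486 - 20224) - 13305/(1/(-25553)) = 180/(-3486 - 20224) - 13305/(1/(-25553)) = 180/(-23710) - 13305/(-1/25553) = 180*(-1/23710) - 13305*(-25553) = -18/2371 + 339982665 = 806098898697/2371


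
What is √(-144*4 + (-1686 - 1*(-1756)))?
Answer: I*√506 ≈ 22.494*I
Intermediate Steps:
√(-144*4 + (-1686 - 1*(-1756))) = √(-576 + (-1686 + 1756)) = √(-576 + 70) = √(-506) = I*√506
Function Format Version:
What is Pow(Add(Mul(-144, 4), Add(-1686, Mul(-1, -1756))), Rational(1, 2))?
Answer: Mul(I, Pow(506, Rational(1, 2))) ≈ Mul(22.494, I)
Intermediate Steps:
Pow(Add(Mul(-144, 4), Add(-1686, Mul(-1, -1756))), Rational(1, 2)) = Pow(Add(-576, Add(-1686, 1756)), Rational(1, 2)) = Pow(Add(-576, 70), Rational(1, 2)) = Pow(-506, Rational(1, 2)) = Mul(I, Pow(506, Rational(1, 2)))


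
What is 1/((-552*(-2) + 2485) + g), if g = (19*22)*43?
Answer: 1/21563 ≈ 4.6376e-5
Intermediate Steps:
g = 17974 (g = 418*43 = 17974)
1/((-552*(-2) + 2485) + g) = 1/((-552*(-2) + 2485) + 17974) = 1/((1104 + 2485) + 17974) = 1/(3589 + 17974) = 1/21563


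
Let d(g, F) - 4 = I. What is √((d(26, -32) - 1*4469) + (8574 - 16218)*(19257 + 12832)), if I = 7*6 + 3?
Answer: 8*I*√3832699 ≈ 15662.0*I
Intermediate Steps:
I = 45 (I = 42 + 3 = 45)
d(g, F) = 49 (d(g, F) = 4 + 45 = 49)
√((d(26, -32) - 1*4469) + (8574 - 16218)*(19257 + 12832)) = √((49 - 1*4469) + (8574 - 16218)*(19257 + 12832)) = √((49 - 4469) - 7644*32089) = √(-4420 - 245288316) = √(-245292736) = 8*I*√3832699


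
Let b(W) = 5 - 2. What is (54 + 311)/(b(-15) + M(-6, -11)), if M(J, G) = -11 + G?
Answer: -365/19 ≈ -19.211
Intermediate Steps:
b(W) = 3
(54 + 311)/(b(-15) + M(-6, -11)) = (54 + 311)/(3 + (-11 - 11)) = 365/(3 - 22) = 365/(-19) = 365*(-1/19) = -365/19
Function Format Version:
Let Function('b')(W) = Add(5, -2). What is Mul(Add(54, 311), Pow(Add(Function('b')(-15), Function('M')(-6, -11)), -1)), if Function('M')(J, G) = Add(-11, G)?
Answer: Rational(-365, 19) ≈ -19.211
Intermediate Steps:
Function('b')(W) = 3
Mul(Add(54, 311), Pow(Add(Function('b')(-15), Function('M')(-6, -11)), -1)) = Mul(Add(54, 311), Pow(Add(3, Add(-11, -11)), -1)) = Mul(365, Pow(Add(3, -22), -1)) = Mul(365, Pow(-19, -1)) = Mul(365, Rational(-1, 19)) = Rational(-365, 19)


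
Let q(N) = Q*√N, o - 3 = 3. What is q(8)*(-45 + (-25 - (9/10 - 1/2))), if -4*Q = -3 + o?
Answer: 528*√2/5 ≈ 149.34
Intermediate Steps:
o = 6 (o = 3 + 3 = 6)
Q = -¾ (Q = -(-3 + 6)/4 = -¼*3 = -¾ ≈ -0.75000)
q(N) = -3*√N/4
q(8)*(-45 + (-25 - (9/10 - 1/2))) = (-3*√2/2)*(-45 + (-25 - (9/10 - 1/2))) = (-3*√2/2)*(-45 + (-25 - (9*(⅒) - 1*½))) = (-3*√2/2)*(-45 + (-25 - (9/10 - ½))) = (-3*√2/2)*(-45 + (-25 - 1*⅖)) = (-3*√2/2)*(-45 + (-25 - ⅖)) = (-3*√2/2)*(-45 - 127/5) = -3*√2/2*(-352/5) = 528*√2/5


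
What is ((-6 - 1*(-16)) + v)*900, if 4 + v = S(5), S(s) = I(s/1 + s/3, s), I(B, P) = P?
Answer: 9900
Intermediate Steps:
S(s) = s
v = 1 (v = -4 + 5 = 1)
((-6 - 1*(-16)) + v)*900 = ((-6 - 1*(-16)) + 1)*900 = ((-6 + 16) + 1)*900 = (10 + 1)*900 = 11*900 = 9900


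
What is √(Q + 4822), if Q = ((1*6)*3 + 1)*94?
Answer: 4*√413 ≈ 81.290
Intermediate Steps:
Q = 1786 (Q = (6*3 + 1)*94 = (18 + 1)*94 = 19*94 = 1786)
√(Q + 4822) = √(1786 + 4822) = √6608 = 4*√413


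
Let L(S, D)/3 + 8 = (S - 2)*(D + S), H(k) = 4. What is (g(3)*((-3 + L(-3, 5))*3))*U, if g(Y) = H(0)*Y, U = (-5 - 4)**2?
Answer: -166212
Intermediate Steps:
U = 81 (U = (-9)**2 = 81)
L(S, D) = -24 + 3*(-2 + S)*(D + S) (L(S, D) = -24 + 3*((S - 2)*(D + S)) = -24 + 3*((-2 + S)*(D + S)) = -24 + 3*(-2 + S)*(D + S))
g(Y) = 4*Y
(g(3)*((-3 + L(-3, 5))*3))*U = ((4*3)*((-3 + (-24 - 6*5 - 6*(-3) + 3*(-3)**2 + 3*5*(-3)))*3))*81 = (12*((-3 + (-24 - 30 + 18 + 3*9 - 45))*3))*81 = (12*((-3 + (-24 - 30 + 18 + 27 - 45))*3))*81 = (12*((-3 - 54)*3))*81 = (12*(-57*3))*81 = (12*(-171))*81 = -2052*81 = -166212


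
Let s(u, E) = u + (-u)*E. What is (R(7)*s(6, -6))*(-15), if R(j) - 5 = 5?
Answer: -6300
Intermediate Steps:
s(u, E) = u - E*u
R(j) = 10 (R(j) = 5 + 5 = 10)
(R(7)*s(6, -6))*(-15) = (10*(6*(1 - 1*(-6))))*(-15) = (10*(6*(1 + 6)))*(-15) = (10*(6*7))*(-15) = (10*42)*(-15) = 420*(-15) = -6300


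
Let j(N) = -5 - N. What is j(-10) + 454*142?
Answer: 64473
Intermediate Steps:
j(-10) + 454*142 = (-5 - 1*(-10)) + 454*142 = (-5 + 10) + 64468 = 5 + 64468 = 64473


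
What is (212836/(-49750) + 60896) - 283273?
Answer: -5531734293/24875 ≈ -2.2238e+5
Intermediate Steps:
(212836/(-49750) + 60896) - 283273 = (212836*(-1/49750) + 60896) - 283273 = (-106418/24875 + 60896) - 283273 = 1514681582/24875 - 283273 = -5531734293/24875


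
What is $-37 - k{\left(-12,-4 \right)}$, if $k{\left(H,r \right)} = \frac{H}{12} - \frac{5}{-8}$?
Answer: $- \frac{293}{8} \approx -36.625$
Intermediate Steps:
$k{\left(H,r \right)} = \frac{5}{8} + \frac{H}{12}$ ($k{\left(H,r \right)} = H \frac{1}{12} - - \frac{5}{8} = \frac{H}{12} + \frac{5}{8} = \frac{5}{8} + \frac{H}{12}$)
$-37 - k{\left(-12,-4 \right)} = -37 - \left(\frac{5}{8} + \frac{1}{12} \left(-12\right)\right) = -37 - \left(\frac{5}{8} - 1\right) = -37 - - \frac{3}{8} = -37 + \frac{3}{8} = - \frac{293}{8}$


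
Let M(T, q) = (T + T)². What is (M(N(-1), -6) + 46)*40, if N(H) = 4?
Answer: 4400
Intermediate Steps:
M(T, q) = 4*T² (M(T, q) = (2*T)² = 4*T²)
(M(N(-1), -6) + 46)*40 = (4*4² + 46)*40 = (4*16 + 46)*40 = (64 + 46)*40 = 110*40 = 4400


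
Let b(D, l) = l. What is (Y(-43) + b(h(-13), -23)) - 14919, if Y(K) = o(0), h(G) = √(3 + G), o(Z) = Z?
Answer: -14942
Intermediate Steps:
Y(K) = 0
(Y(-43) + b(h(-13), -23)) - 14919 = (0 - 23) - 14919 = -23 - 14919 = -14942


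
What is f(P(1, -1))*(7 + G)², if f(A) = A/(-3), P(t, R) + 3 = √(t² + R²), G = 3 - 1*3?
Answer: 49 - 49*√2/3 ≈ 25.901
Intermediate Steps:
G = 0 (G = 3 - 3 = 0)
P(t, R) = -3 + √(R² + t²) (P(t, R) = -3 + √(t² + R²) = -3 + √(R² + t²))
f(A) = -A/3 (f(A) = A*(-⅓) = -A/3)
f(P(1, -1))*(7 + G)² = (-(-3 + √((-1)² + 1²))/3)*(7 + 0)² = -(-3 + √(1 + 1))/3*7² = -(-3 + √2)/3*49 = (1 - √2/3)*49 = 49 - 49*√2/3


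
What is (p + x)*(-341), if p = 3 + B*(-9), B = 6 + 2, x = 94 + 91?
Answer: -39556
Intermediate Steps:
x = 185
B = 8
p = -69 (p = 3 + 8*(-9) = 3 - 72 = -69)
(p + x)*(-341) = (-69 + 185)*(-341) = 116*(-341) = -39556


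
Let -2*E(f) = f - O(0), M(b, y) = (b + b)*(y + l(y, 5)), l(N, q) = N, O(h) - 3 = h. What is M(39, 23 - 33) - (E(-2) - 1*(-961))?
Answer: -5047/2 ≈ -2523.5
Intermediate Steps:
O(h) = 3 + h
M(b, y) = 4*b*y (M(b, y) = (b + b)*(y + y) = (2*b)*(2*y) = 4*b*y)
E(f) = 3/2 - f/2 (E(f) = -(f - (3 + 0))/2 = -(f - 1*3)/2 = -(f - 3)/2 = -(-3 + f)/2 = 3/2 - f/2)
M(39, 23 - 33) - (E(-2) - 1*(-961)) = 4*39*(23 - 33) - ((3/2 - ½*(-2)) - 1*(-961)) = 4*39*(-10) - ((3/2 + 1) + 961) = -1560 - (5/2 + 961) = -1560 - 1*1927/2 = -1560 - 1927/2 = -5047/2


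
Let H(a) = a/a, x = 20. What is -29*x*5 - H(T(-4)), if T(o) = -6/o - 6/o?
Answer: -2901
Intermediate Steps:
T(o) = -12/o
H(a) = 1
-29*x*5 - H(T(-4)) = -29*20*5 - 1*1 = -580*5 - 1 = -2900 - 1 = -2901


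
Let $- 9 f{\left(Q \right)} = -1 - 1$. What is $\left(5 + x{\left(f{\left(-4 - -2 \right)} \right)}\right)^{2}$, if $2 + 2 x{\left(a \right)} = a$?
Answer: $\frac{1369}{81} \approx 16.901$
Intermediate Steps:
$f{\left(Q \right)} = \frac{2}{9}$ ($f{\left(Q \right)} = - \frac{-1 - 1}{9} = \left(- \frac{1}{9}\right) \left(-2\right) = \frac{2}{9}$)
$x{\left(a \right)} = -1 + \frac{a}{2}$
$\left(5 + x{\left(f{\left(-4 - -2 \right)} \right)}\right)^{2} = \left(5 + \left(-1 + \frac{1}{2} \cdot \frac{2}{9}\right)\right)^{2} = \left(5 + \left(-1 + \frac{1}{9}\right)\right)^{2} = \left(5 - \frac{8}{9}\right)^{2} = \left(\frac{37}{9}\right)^{2} = \frac{1369}{81}$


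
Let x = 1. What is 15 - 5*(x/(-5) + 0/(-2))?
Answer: 16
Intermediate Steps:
15 - 5*(x/(-5) + 0/(-2)) = 15 - 5*(1/(-5) + 0/(-2)) = 15 - 5*(1*(-1/5) + 0*(-1/2)) = 15 - 5*(-1/5 + 0) = 15 - 5*(-1/5) = 15 + 1 = 16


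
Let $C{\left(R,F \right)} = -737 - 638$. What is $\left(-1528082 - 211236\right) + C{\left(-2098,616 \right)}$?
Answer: $-1740693$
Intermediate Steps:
$C{\left(R,F \right)} = -1375$ ($C{\left(R,F \right)} = -737 - 638 = -1375$)
$\left(-1528082 - 211236\right) + C{\left(-2098,616 \right)} = \left(-1528082 - 211236\right) - 1375 = -1739318 - 1375 = -1740693$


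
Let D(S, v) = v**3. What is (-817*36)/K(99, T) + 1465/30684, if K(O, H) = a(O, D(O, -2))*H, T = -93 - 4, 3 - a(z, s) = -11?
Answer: 452233639/20834436 ≈ 21.706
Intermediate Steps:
a(z, s) = 14 (a(z, s) = 3 - 1*(-11) = 3 + 11 = 14)
T = -97
K(O, H) = 14*H
(-817*36)/K(99, T) + 1465/30684 = (-817*36)/((14*(-97))) + 1465/30684 = -29412/(-1358) + 1465*(1/30684) = -29412*(-1/1358) + 1465/30684 = 14706/679 + 1465/30684 = 452233639/20834436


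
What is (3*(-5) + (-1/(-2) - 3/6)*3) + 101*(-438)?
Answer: -44253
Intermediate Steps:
(3*(-5) + (-1/(-2) - 3/6)*3) + 101*(-438) = (-15 + (-1*(-½) - 3*⅙)*3) - 44238 = (-15 + (½ - ½)*3) - 44238 = (-15 + 0*3) - 44238 = (-15 + 0) - 44238 = -15 - 44238 = -44253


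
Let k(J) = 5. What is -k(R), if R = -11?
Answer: -5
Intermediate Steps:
-k(R) = -1*5 = -5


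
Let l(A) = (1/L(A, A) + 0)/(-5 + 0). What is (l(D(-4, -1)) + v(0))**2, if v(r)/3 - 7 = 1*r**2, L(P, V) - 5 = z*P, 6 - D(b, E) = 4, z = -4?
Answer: 99856/225 ≈ 443.80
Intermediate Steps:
D(b, E) = 2 (D(b, E) = 6 - 1*4 = 6 - 4 = 2)
L(P, V) = 5 - 4*P
v(r) = 21 + 3*r**2 (v(r) = 21 + 3*(1*r**2) = 21 + 3*r**2)
l(A) = -1/(5*(5 - 4*A)) (l(A) = (1/(5 - 4*A) + 0)/(-5 + 0) = 1/(5 - 4*A*(-5)) = -1/5/(5 - 4*A) = -1/(5*(5 - 4*A)))
(l(D(-4, -1)) + v(0))**2 = (1/(5*(-5 + 4*2)) + (21 + 3*0**2))**2 = (1/(5*(-5 + 8)) + (21 + 3*0))**2 = ((1/5)/3 + (21 + 0))**2 = ((1/5)*(1/3) + 21)**2 = (1/15 + 21)**2 = (316/15)**2 = 99856/225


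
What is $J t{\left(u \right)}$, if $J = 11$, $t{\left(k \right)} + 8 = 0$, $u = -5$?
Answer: $-88$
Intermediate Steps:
$t{\left(k \right)} = -8$ ($t{\left(k \right)} = -8 + 0 = -8$)
$J t{\left(u \right)} = 11 \left(-8\right) = -88$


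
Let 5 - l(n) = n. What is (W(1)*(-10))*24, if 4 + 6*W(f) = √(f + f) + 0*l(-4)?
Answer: 160 - 40*√2 ≈ 103.43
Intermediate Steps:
l(n) = 5 - n
W(f) = -⅔ + √2*√f/6 (W(f) = -⅔ + (√(f + f) + 0*(5 - 1*(-4)))/6 = -⅔ + (√(2*f) + 0*(5 + 4))/6 = -⅔ + (√2*√f + 0*9)/6 = -⅔ + (√2*√f + 0)/6 = -⅔ + (√2*√f)/6 = -⅔ + √2*√f/6)
(W(1)*(-10))*24 = ((-⅔ + √2*√1/6)*(-10))*24 = ((-⅔ + (⅙)*√2*1)*(-10))*24 = ((-⅔ + √2/6)*(-10))*24 = (20/3 - 5*√2/3)*24 = 160 - 40*√2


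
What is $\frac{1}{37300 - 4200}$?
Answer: $\frac{1}{33100} \approx 3.0211 \cdot 10^{-5}$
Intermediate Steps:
$\frac{1}{37300 - 4200} = \frac{1}{33100}$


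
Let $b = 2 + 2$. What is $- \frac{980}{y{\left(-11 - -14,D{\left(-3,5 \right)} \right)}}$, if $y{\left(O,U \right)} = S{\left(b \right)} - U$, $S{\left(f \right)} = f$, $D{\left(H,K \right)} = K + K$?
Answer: $\frac{490}{3} \approx 163.33$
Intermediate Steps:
$b = 4$
$D{\left(H,K \right)} = 2 K$
$y{\left(O,U \right)} = 4 - U$
$- \frac{980}{y{\left(-11 - -14,D{\left(-3,5 \right)} \right)}} = - \frac{980}{4 - 2 \cdot 5} = - \frac{980}{4 - 10} = - \frac{980}{-6} = \left(-980\right) \left(- \frac{1}{6}\right) = \frac{490}{3}$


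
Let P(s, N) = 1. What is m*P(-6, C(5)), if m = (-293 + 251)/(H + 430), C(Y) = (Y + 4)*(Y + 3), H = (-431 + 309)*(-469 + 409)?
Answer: -21/3875 ≈ -0.0054194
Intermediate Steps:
H = 7320 (H = -122*(-60) = 7320)
C(Y) = (3 + Y)*(4 + Y) (C(Y) = (4 + Y)*(3 + Y) = (3 + Y)*(4 + Y))
m = -21/3875 (m = (-293 + 251)/(7320 + 430) = -42/7750 = -42*1/7750 = -21/3875 ≈ -0.0054194)
m*P(-6, C(5)) = -21/3875*1 = -21/3875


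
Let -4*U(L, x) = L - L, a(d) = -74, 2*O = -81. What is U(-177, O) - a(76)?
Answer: 74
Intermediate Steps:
O = -81/2 (O = (1/2)*(-81) = -81/2 ≈ -40.500)
U(L, x) = 0 (U(L, x) = -(L - L)/4 = -1/4*0 = 0)
U(-177, O) - a(76) = 0 - 1*(-74) = 0 + 74 = 74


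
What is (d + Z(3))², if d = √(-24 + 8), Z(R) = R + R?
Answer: 20 + 48*I ≈ 20.0 + 48.0*I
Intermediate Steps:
Z(R) = 2*R
d = 4*I (d = √(-16) = 4*I ≈ 4.0*I)
(d + Z(3))² = (4*I + 2*3)² = (4*I + 6)² = (6 + 4*I)²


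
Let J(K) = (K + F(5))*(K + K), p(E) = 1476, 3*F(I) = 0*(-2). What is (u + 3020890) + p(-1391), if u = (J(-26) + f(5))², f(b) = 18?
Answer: 4899266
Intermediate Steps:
F(I) = 0 (F(I) = (0*(-2))/3 = (⅓)*0 = 0)
J(K) = 2*K² (J(K) = (K + 0)*(K + K) = K*(2*K) = 2*K²)
u = 1876900 (u = (2*(-26)² + 18)² = (2*676 + 18)² = (1352 + 18)² = 1370² = 1876900)
(u + 3020890) + p(-1391) = (1876900 + 3020890) + 1476 = 4897790 + 1476 = 4899266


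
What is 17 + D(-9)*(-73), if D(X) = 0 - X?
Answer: -640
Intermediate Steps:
D(X) = -X
17 + D(-9)*(-73) = 17 - 1*(-9)*(-73) = 17 + 9*(-73) = 17 - 657 = -640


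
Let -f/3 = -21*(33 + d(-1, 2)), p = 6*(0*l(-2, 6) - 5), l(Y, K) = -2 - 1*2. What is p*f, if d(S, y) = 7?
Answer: -75600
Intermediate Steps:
l(Y, K) = -4 (l(Y, K) = -2 - 2 = -4)
p = -30 (p = 6*(0*(-4) - 5) = 6*(0 - 5) = 6*(-5) = -30)
f = 2520 (f = -(-63)*(33 + 7) = -(-63)*40 = -3*(-840) = 2520)
p*f = -30*2520 = -75600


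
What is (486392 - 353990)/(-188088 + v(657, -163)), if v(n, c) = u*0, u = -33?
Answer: -22067/31348 ≈ -0.70394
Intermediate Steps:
v(n, c) = 0 (v(n, c) = -33*0 = 0)
(486392 - 353990)/(-188088 + v(657, -163)) = (486392 - 353990)/(-188088 + 0) = 132402/(-188088) = 132402*(-1/188088) = -22067/31348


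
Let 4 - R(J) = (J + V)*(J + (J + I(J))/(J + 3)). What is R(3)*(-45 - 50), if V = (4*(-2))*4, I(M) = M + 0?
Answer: -11400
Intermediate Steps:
I(M) = M
V = -32 (V = -8*4 = -32)
R(J) = 4 - (-32 + J)*(J + 2*J/(3 + J)) (R(J) = 4 - (J - 32)*(J + (J + J)/(J + 3)) = 4 - (-32 + J)*(J + (2*J)/(3 + J)) = 4 - (-32 + J)*(J + 2*J/(3 + J)))
R(3)*(-45 - 50) = ((12 - 1*3³ + 27*3² + 164*3)/(3 + 3))*(-45 - 50) = ((12 - 1*27 + 27*9 + 492)/6)*(-95) = ((12 - 27 + 243 + 492)/6)*(-95) = ((⅙)*720)*(-95) = 120*(-95) = -11400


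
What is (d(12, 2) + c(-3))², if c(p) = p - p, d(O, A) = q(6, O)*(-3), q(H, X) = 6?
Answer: 324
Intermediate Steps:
d(O, A) = -18 (d(O, A) = 6*(-3) = -18)
c(p) = 0
(d(12, 2) + c(-3))² = (-18 + 0)² = (-18)² = 324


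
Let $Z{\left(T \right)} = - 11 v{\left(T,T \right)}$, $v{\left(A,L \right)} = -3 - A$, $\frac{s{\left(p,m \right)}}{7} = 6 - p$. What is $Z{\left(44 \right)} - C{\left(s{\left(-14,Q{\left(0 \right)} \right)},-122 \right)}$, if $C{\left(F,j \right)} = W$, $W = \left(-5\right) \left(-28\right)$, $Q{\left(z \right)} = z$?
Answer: $377$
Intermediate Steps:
$s{\left(p,m \right)} = 42 - 7 p$ ($s{\left(p,m \right)} = 7 \left(6 - p\right) = 42 - 7 p$)
$W = 140$
$C{\left(F,j \right)} = 140$
$Z{\left(T \right)} = 33 + 11 T$ ($Z{\left(T \right)} = - 11 \left(-3 - T\right) = 33 + 11 T$)
$Z{\left(44 \right)} - C{\left(s{\left(-14,Q{\left(0 \right)} \right)},-122 \right)} = \left(33 + 11 \cdot 44\right) - 140 = \left(33 + 484\right) - 140 = 517 - 140 = 377$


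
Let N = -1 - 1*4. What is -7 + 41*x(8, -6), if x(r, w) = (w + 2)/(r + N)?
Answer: -185/3 ≈ -61.667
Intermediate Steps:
N = -5 (N = -1 - 4 = -5)
x(r, w) = (2 + w)/(-5 + r) (x(r, w) = (w + 2)/(r - 5) = (2 + w)/(-5 + r))
-7 + 41*x(8, -6) = -7 + 41*((2 - 6)/(-5 + 8)) = -7 + 41*(-4/3) = -7 - 164/3 = -185/3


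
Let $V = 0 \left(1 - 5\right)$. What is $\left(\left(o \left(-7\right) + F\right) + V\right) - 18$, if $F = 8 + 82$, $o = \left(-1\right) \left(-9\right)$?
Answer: $9$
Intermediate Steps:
$V = 0$ ($V = 0 \left(-4\right) = 0$)
$o = 9$
$F = 90$
$\left(\left(o \left(-7\right) + F\right) + V\right) - 18 = \left(\left(9 \left(-7\right) + 90\right) + 0\right) - 18 = \left(\left(-63 + 90\right) + 0\right) - 18 = \left(27 + 0\right) - 18 = 27 - 18 = 9$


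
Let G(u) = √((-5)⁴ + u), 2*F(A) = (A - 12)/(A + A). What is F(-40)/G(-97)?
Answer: 13*√33/5280 ≈ 0.014144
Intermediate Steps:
F(A) = (-12 + A)/(4*A) (F(A) = ((A - 12)/(A + A))/2 = ((-12 + A)/((2*A)))/2 = ((-12 + A)*(1/(2*A)))/2 = ((-12 + A)/(2*A))/2 = (-12 + A)/(4*A))
G(u) = √(625 + u)
F(-40)/G(-97) = ((¼)*(-12 - 40)/(-40))/(√(625 - 97)) = ((¼)*(-1/40)*(-52))/(√528) = 13/(40*((4*√33))) = 13*(√33/132)/40 = 13*√33/5280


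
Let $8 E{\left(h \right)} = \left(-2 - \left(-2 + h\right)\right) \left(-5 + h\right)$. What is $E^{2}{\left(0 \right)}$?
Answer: $0$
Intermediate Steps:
$E{\left(h \right)} = - \frac{h \left(-5 + h\right)}{8}$ ($E{\left(h \right)} = \frac{\left(-2 - \left(-2 + h\right)\right) \left(-5 + h\right)}{8} = \frac{- h \left(-5 + h\right)}{8} = \frac{\left(-1\right) h \left(-5 + h\right)}{8} = - \frac{h \left(-5 + h\right)}{8}$)
$E^{2}{\left(0 \right)} = \left(\frac{1}{8} \cdot 0 \left(5 - 0\right)\right)^{2} = \left(\frac{1}{8} \cdot 0 \left(5 + 0\right)\right)^{2} = \left(\frac{1}{8} \cdot 0 \cdot 5\right)^{2} = 0^{2} = 0$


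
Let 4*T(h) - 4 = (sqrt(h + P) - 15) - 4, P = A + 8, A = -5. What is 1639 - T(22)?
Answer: 3283/2 ≈ 1641.5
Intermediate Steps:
P = 3 (P = -5 + 8 = 3)
T(h) = -15/4 + sqrt(3 + h)/4 (T(h) = 1 + ((sqrt(h + 3) - 15) - 4)/4 = 1 + ((sqrt(3 + h) - 15) - 4)/4 = 1 + ((-15 + sqrt(3 + h)) - 4)/4 = 1 + (-19 + sqrt(3 + h))/4 = 1 + (-19/4 + sqrt(3 + h)/4) = -15/4 + sqrt(3 + h)/4)
1639 - T(22) = 1639 - (-15/4 + sqrt(3 + 22)/4) = 1639 - (-15/4 + sqrt(25)/4) = 1639 - (-15/4 + (1/4)*5) = 1639 - (-15/4 + 5/4) = 1639 - 1*(-5/2) = 1639 + 5/2 = 3283/2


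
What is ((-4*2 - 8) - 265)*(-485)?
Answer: 136285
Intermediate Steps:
((-4*2 - 8) - 265)*(-485) = ((-8 - 8) - 265)*(-485) = (-16 - 265)*(-485) = -281*(-485) = 136285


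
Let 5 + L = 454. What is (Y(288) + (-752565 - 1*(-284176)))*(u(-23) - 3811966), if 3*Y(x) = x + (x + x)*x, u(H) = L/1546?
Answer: 2433914801734039/1546 ≈ 1.5743e+12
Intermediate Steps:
L = 449 (L = -5 + 454 = 449)
u(H) = 449/1546
Y(x) = x/3 + 2*x²/3 (Y(x) = (x + (x + x)*x)/3 = (x + (2*x)*x)/3 = (x + 2*x²)/3 = x/3 + 2*x²/3)
(Y(288) + (-752565 - 1*(-284176)))*(u(-23) - 3811966) = ((⅓)*288*(1 + 2*288) + (-752565 - 1*(-284176)))*(449/1546 - 3811966) = ((⅓)*288*(1 + 576) + (-752565 + 284176))*(-5893298987/1546) = ((⅓)*288*577 - 468389)*(-5893298987/1546) = (55392 - 468389)*(-5893298987/1546) = -412997*(-5893298987/1546) = 2433914801734039/1546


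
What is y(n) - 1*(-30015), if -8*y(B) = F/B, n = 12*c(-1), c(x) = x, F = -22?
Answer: 1440709/48 ≈ 30015.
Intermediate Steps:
n = -12 (n = 12*(-1) = -12)
y(B) = 11/(4*B) (y(B) = -(-11)/(4*B) = 11/(4*B))
y(n) - 1*(-30015) = (11/4)/(-12) - 1*(-30015) = (11/4)*(-1/12) + 30015 = -11/48 + 30015 = 1440709/48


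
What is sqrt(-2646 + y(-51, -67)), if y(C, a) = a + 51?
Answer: 11*I*sqrt(22) ≈ 51.595*I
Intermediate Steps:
y(C, a) = 51 + a
sqrt(-2646 + y(-51, -67)) = sqrt(-2646 + (51 - 67)) = sqrt(-2646 - 16) = sqrt(-2662) = 11*I*sqrt(22)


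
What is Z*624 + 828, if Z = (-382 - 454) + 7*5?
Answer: -498996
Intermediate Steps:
Z = -801 (Z = -836 + 35 = -801)
Z*624 + 828 = -801*624 + 828 = -499824 + 828 = -498996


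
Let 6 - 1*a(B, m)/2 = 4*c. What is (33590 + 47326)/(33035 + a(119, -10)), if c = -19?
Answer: 80916/33199 ≈ 2.4373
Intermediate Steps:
a(B, m) = 164 (a(B, m) = 12 - 8*(-19) = 12 - 2*(-76) = 12 + 152 = 164)
(33590 + 47326)/(33035 + a(119, -10)) = (33590 + 47326)/(33035 + 164) = 80916/33199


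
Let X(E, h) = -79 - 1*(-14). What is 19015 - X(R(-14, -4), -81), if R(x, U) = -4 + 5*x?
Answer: 19080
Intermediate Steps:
X(E, h) = -65 (X(E, h) = -79 + 14 = -65)
19015 - X(R(-14, -4), -81) = 19015 - 1*(-65) = 19015 + 65 = 19080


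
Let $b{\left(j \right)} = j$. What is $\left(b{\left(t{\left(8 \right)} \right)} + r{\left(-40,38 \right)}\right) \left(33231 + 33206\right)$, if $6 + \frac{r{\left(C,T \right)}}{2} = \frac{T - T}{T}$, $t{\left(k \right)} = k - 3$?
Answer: $-465059$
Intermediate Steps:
$t{\left(k \right)} = -3 + k$
$r{\left(C,T \right)} = -12$ ($r{\left(C,T \right)} = -12 + 2 \frac{T - T}{T} = -12 + 2 \frac{0}{T} = -12 + 2 \cdot 0 = -12 + 0 = -12$)
$\left(b{\left(t{\left(8 \right)} \right)} + r{\left(-40,38 \right)}\right) \left(33231 + 33206\right) = \left(\left(-3 + 8\right) - 12\right) \left(33231 + 33206\right) = \left(5 - 12\right) 66437 = \left(-7\right) 66437 = -465059$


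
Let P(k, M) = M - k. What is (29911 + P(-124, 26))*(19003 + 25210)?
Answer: 1329086993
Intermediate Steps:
(29911 + P(-124, 26))*(19003 + 25210) = (29911 + (26 - 1*(-124)))*(19003 + 25210) = (29911 + (26 + 124))*44213 = (29911 + 150)*44213 = 30061*44213 = 1329086993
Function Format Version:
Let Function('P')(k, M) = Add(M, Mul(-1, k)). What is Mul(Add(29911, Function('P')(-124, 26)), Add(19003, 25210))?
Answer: 1329086993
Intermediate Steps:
Mul(Add(29911, Function('P')(-124, 26)), Add(19003, 25210)) = Mul(Add(29911, Add(26, Mul(-1, -124))), Add(19003, 25210)) = Mul(Add(29911, Add(26, 124)), 44213) = Mul(Add(29911, 150), 44213) = Mul(30061, 44213) = 1329086993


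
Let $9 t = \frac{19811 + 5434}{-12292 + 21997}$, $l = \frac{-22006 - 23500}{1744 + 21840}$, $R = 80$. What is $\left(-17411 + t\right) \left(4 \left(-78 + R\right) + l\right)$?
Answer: $- \frac{403181583795}{3814712} \approx -1.0569 \cdot 10^{5}$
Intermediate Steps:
$l = - \frac{22753}{11792}$ ($l = - \frac{45506}{23584} = \left(-45506\right) \frac{1}{23584} = - \frac{22753}{11792} \approx -1.9295$)
$t = \frac{187}{647}$ ($t = \frac{\left(19811 + 5434\right) \frac{1}{-12292 + 21997}}{9} = \frac{25245 \cdot \frac{1}{9705}}{9} = \frac{1}{9} \cdot \frac{1683}{647} = \frac{187}{647} \approx 0.28903$)
$\left(-17411 + t\right) \left(4 \left(-78 + R\right) + l\right) = \left(-17411 + \frac{187}{647}\right) \left(4 \left(-78 + 80\right) - \frac{22753}{11792}\right) = - \frac{11264730 \left(4 \cdot 2 - \frac{22753}{11792}\right)}{647} = - \frac{11264730 \left(8 - \frac{22753}{11792}\right)}{647} = \left(- \frac{11264730}{647}\right) \frac{71583}{11792} = - \frac{403181583795}{3814712}$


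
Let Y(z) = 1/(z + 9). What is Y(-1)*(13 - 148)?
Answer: -135/8 ≈ -16.875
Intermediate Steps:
Y(z) = 1/(9 + z)
Y(-1)*(13 - 148) = (13 - 148)/(9 - 1) = -135/8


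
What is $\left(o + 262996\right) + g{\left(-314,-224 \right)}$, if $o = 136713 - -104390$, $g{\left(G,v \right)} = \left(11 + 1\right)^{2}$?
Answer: $504243$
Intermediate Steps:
$g{\left(G,v \right)} = 144$ ($g{\left(G,v \right)} = 12^{2} = 144$)
$o = 241103$ ($o = 136713 + 104390 = 241103$)
$\left(o + 262996\right) + g{\left(-314,-224 \right)} = \left(241103 + 262996\right) + 144 = 504099 + 144 = 504243$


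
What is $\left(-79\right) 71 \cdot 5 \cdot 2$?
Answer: $-56090$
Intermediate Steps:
$\left(-79\right) 71 \cdot 5 \cdot 2 = \left(-5609\right) 10 = -56090$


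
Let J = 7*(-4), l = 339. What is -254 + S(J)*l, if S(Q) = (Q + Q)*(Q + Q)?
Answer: 1062850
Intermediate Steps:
J = -28
S(Q) = 4*Q**2 (S(Q) = (2*Q)*(2*Q) = 4*Q**2)
-254 + S(J)*l = -254 + (4*(-28)**2)*339 = -254 + (4*784)*339 = -254 + 3136*339 = -254 + 1063104 = 1062850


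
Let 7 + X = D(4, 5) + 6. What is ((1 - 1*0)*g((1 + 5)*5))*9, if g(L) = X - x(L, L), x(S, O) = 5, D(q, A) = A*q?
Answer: 126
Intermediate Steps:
X = 19 (X = -7 + (5*4 + 6) = -7 + (20 + 6) = -7 + 26 = 19)
g(L) = 14 (g(L) = 19 - 1*5 = 19 - 5 = 14)
((1 - 1*0)*g((1 + 5)*5))*9 = ((1 - 1*0)*14)*9 = ((1 + 0)*14)*9 = (1*14)*9 = 14*9 = 126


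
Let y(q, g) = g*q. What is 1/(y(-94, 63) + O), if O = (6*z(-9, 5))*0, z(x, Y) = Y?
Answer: -1/5922 ≈ -0.00016886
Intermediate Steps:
O = 0 (O = (6*5)*0 = 30*0 = 0)
1/(y(-94, 63) + O) = 1/(63*(-94) + 0) = 1/(-5922 + 0) = 1/(-5922) = -1/5922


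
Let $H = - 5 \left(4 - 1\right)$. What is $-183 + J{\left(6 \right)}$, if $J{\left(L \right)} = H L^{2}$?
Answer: $-723$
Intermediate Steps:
$H = -15$ ($H = \left(-5\right) 3 = -15$)
$J{\left(L \right)} = - 15 L^{2}$
$-183 + J{\left(6 \right)} = -183 - 15 \cdot 6^{2} = -183 - 540 = -723$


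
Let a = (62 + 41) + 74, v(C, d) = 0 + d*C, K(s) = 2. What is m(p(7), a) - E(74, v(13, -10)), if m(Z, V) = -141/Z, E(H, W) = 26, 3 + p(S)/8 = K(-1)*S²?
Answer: -19901/760 ≈ -26.186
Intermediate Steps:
p(S) = -24 + 16*S² (p(S) = -24 + 8*(2*S²) = -24 + 16*S²)
v(C, d) = C*d (v(C, d) = 0 + C*d = C*d)
a = 177 (a = 103 + 74 = 177)
m(p(7), a) - E(74, v(13, -10)) = -141/(-24 + 16*7²) - 1*26 = -141/(-24 + 16*49) - 26 = -141/(-24 + 784) - 26 = -141/760 - 26 = -19901/760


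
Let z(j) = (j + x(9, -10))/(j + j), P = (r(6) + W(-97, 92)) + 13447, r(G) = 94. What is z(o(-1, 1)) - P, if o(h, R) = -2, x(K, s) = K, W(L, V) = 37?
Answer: -54319/4 ≈ -13580.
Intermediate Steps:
P = 13578 (P = (94 + 37) + 13447 = 131 + 13447 = 13578)
z(j) = (9 + j)/(2*j) (z(j) = (j + 9)/(j + j) = (9 + j)/((2*j)) = (9 + j)*(1/(2*j)) = (9 + j)/(2*j))
z(o(-1, 1)) - P = (½)*(9 - 2)/(-2) - 1*13578 = (½)*(-½)*7 - 13578 = -7/4 - 13578 = -54319/4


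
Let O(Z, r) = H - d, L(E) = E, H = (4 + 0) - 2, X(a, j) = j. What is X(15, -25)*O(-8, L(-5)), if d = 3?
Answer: 25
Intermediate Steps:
H = 2 (H = 4 - 2 = 2)
O(Z, r) = -1 (O(Z, r) = 2 - 1*3 = 2 - 3 = -1)
X(15, -25)*O(-8, L(-5)) = -25*(-1) = 25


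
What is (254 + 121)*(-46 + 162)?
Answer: 43500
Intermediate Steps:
(254 + 121)*(-46 + 162) = 375*116 = 43500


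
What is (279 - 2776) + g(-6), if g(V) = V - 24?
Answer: -2527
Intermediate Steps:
g(V) = -24 + V
(279 - 2776) + g(-6) = (279 - 2776) + (-24 - 6) = -2497 - 30 = -2527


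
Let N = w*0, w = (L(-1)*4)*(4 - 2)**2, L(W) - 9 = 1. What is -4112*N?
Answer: 0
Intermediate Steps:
L(W) = 10 (L(W) = 9 + 1 = 10)
w = 160 (w = (10*4)*(4 - 2)**2 = 40*2**2 = 40*4 = 160)
N = 0 (N = 160*0 = 0)
-4112*N = -4112*0 = 0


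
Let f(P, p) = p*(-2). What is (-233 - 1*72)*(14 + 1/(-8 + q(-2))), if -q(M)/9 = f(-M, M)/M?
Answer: -8601/2 ≈ -4300.5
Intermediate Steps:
f(P, p) = -2*p
q(M) = 18 (q(M) = -9*(-2*M)/M = -9*(-2) = 18)
(-233 - 1*72)*(14 + 1/(-8 + q(-2))) = (-233 - 1*72)*(14 + 1/(-8 + 18)) = (-233 - 72)*(14 + 1/10) = -305*(14 + 1/10) = -305*141/10 = -8601/2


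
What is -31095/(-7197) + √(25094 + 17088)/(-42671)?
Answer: 10365/2399 - √42182/42671 ≈ 4.3157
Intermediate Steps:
-31095/(-7197) + √(25094 + 17088)/(-42671) = -31095*(-1/7197) + √42182*(-1/42671) = 10365/2399 - √42182/42671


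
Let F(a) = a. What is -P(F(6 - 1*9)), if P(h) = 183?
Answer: -183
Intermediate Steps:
-P(F(6 - 1*9)) = -1*183 = -183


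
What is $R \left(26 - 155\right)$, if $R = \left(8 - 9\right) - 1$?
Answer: $258$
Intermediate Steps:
$R = -2$ ($R = \left(8 - 9\right) - 1 = -1 - 1 = -2$)
$R \left(26 - 155\right) = - 2 \left(26 - 155\right) = \left(-2\right) \left(-129\right) = 258$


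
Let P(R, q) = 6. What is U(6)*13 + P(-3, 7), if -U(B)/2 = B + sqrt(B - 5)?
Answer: -176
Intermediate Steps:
U(B) = -2*B - 2*sqrt(-5 + B) (U(B) = -2*(B + sqrt(B - 5)) = -2*(B + sqrt(-5 + B)) = -2*B - 2*sqrt(-5 + B))
U(6)*13 + P(-3, 7) = (-2*6 - 2*sqrt(-5 + 6))*13 + 6 = (-12 - 2*sqrt(1))*13 + 6 = (-12 - 2*1)*13 + 6 = (-12 - 2)*13 + 6 = -14*13 + 6 = -182 + 6 = -176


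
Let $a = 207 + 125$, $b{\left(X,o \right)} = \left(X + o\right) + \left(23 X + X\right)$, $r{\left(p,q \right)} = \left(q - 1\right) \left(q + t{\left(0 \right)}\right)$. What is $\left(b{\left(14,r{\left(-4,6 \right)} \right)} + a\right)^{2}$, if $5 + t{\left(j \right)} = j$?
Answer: $471969$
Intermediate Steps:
$t{\left(j \right)} = -5 + j$
$r{\left(p,q \right)} = \left(-1 + q\right) \left(-5 + q\right)$ ($r{\left(p,q \right)} = \left(q - 1\right) \left(q + \left(-5 + 0\right)\right) = \left(-1 + q\right) \left(q - 5\right) = \left(-1 + q\right) \left(-5 + q\right)$)
$b{\left(X,o \right)} = o + 25 X$ ($b{\left(X,o \right)} = \left(X + o\right) + 24 X = o + 25 X$)
$a = 332$
$\left(b{\left(14,r{\left(-4,6 \right)} \right)} + a\right)^{2} = \left(\left(\left(5 + 6^{2} - 36\right) + 25 \cdot 14\right) + 332\right)^{2} = \left(\left(\left(5 + 36 - 36\right) + 350\right) + 332\right)^{2} = \left(\left(5 + 350\right) + 332\right)^{2} = \left(355 + 332\right)^{2} = 687^{2} = 471969$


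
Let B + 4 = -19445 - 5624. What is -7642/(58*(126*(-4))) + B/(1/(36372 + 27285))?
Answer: -23328187778155/14616 ≈ -1.5961e+9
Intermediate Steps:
B = -25073 (B = -4 + (-19445 - 5624) = -4 - 25069 = -25073)
-7642/(58*(126*(-4))) + B/(1/(36372 + 27285)) = -7642/(58*(126*(-4))) - 25073/(1/(36372 + 27285)) = -7642/(58*(-504)) - 25073/(1/63657) = -7642/(-29232) - 25073/1/63657 = -7642*(-1/29232) - 25073*63657 = 3821/14616 - 1596071961 = -23328187778155/14616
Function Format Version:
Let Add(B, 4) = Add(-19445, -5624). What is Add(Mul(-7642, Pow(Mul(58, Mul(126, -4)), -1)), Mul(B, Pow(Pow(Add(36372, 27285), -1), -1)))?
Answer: Rational(-23328187778155, 14616) ≈ -1.5961e+9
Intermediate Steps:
B = -25073 (B = Add(-4, Add(-19445, -5624)) = Add(-4, -25069) = -25073)
Add(Mul(-7642, Pow(Mul(58, Mul(126, -4)), -1)), Mul(B, Pow(Pow(Add(36372, 27285), -1), -1))) = Add(Mul(-7642, Pow(Mul(58, Mul(126, -4)), -1)), Mul(-25073, Pow(Pow(Add(36372, 27285), -1), -1))) = Add(Mul(-7642, Pow(Mul(58, -504), -1)), Mul(-25073, Pow(Pow(63657, -1), -1))) = Add(Mul(-7642, Pow(-29232, -1)), Mul(-25073, Pow(Rational(1, 63657), -1))) = Add(Mul(-7642, Rational(-1, 29232)), Mul(-25073, 63657)) = Add(Rational(3821, 14616), -1596071961) = Rational(-23328187778155, 14616)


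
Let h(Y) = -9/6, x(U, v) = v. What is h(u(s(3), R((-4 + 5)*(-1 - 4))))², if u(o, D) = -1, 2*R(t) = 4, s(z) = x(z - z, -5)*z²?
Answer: 9/4 ≈ 2.2500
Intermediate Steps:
s(z) = -5*z²
R(t) = 2 (R(t) = (½)*4 = 2)
h(Y) = -3/2 (h(Y) = -9*⅙ = -3/2)
h(u(s(3), R((-4 + 5)*(-1 - 4))))² = (-3/2)² = 9/4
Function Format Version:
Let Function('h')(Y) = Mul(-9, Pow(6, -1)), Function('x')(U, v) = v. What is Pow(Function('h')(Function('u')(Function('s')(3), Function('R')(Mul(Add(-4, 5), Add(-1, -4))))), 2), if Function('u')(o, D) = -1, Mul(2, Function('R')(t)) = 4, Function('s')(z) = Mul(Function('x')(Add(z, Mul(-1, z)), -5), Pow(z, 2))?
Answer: Rational(9, 4) ≈ 2.2500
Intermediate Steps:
Function('s')(z) = Mul(-5, Pow(z, 2))
Function('R')(t) = 2 (Function('R')(t) = Mul(Rational(1, 2), 4) = 2)
Function('h')(Y) = Rational(-3, 2) (Function('h')(Y) = Mul(-9, Rational(1, 6)) = Rational(-3, 2))
Pow(Function('h')(Function('u')(Function('s')(3), Function('R')(Mul(Add(-4, 5), Add(-1, -4))))), 2) = Pow(Rational(-3, 2), 2) = Rational(9, 4)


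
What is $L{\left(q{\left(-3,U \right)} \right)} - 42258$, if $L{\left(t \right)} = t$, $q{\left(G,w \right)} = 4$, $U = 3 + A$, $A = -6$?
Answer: $-42254$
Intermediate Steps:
$U = -3$ ($U = 3 - 6 = -3$)
$L{\left(q{\left(-3,U \right)} \right)} - 42258 = 4 - 42258 = -42254$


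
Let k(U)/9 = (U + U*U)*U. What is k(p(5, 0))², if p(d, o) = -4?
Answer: 186624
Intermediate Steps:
k(U) = 9*U*(U + U²) (k(U) = 9*((U + U*U)*U) = 9*((U + U²)*U) = 9*(U*(U + U²)) = 9*U*(U + U²))
k(p(5, 0))² = (9*(-4)²*(1 - 4))² = (9*16*(-3))² = (-432)² = 186624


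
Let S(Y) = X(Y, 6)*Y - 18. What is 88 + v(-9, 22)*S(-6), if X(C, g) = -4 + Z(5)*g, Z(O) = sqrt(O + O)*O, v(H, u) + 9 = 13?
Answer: 112 - 720*sqrt(10) ≈ -2164.8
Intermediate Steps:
v(H, u) = 4 (v(H, u) = -9 + 13 = 4)
Z(O) = sqrt(2)*O**(3/2) (Z(O) = sqrt(2*O)*O = (sqrt(2)*sqrt(O))*O = sqrt(2)*O**(3/2))
X(C, g) = -4 + 5*g*sqrt(10) (X(C, g) = -4 + (sqrt(2)*5**(3/2))*g = -4 + (sqrt(2)*(5*sqrt(5)))*g = -4 + (5*sqrt(10))*g = -4 + 5*g*sqrt(10))
S(Y) = -18 + Y*(-4 + 30*sqrt(10)) (S(Y) = (-4 + 5*6*sqrt(10))*Y - 18 = (-4 + 30*sqrt(10))*Y - 18 = Y*(-4 + 30*sqrt(10)) - 18 = -18 + Y*(-4 + 30*sqrt(10)))
88 + v(-9, 22)*S(-6) = 88 + 4*(-18 - 4*(-6) + 30*(-6)*sqrt(10)) = 88 + 4*(-18 + 24 - 180*sqrt(10)) = 88 + 4*(6 - 180*sqrt(10)) = 88 + (24 - 720*sqrt(10)) = 112 - 720*sqrt(10)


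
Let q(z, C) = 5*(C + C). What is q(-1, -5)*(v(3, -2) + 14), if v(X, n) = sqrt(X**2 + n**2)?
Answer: -700 - 50*sqrt(13) ≈ -880.28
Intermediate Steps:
q(z, C) = 10*C (q(z, C) = 5*(2*C) = 10*C)
q(-1, -5)*(v(3, -2) + 14) = (10*(-5))*(sqrt(3**2 + (-2)**2) + 14) = -50*(sqrt(9 + 4) + 14) = -50*(sqrt(13) + 14) = -50*(14 + sqrt(13)) = -700 - 50*sqrt(13)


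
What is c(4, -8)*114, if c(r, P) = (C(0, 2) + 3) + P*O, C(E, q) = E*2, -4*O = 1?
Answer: 570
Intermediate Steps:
O = -¼ (O = -¼*1 = -¼ ≈ -0.25000)
C(E, q) = 2*E
c(r, P) = 3 - P/4 (c(r, P) = (2*0 + 3) + P*(-¼) = (0 + 3) - P/4 = 3 - P/4)
c(4, -8)*114 = (3 - ¼*(-8))*114 = (3 + 2)*114 = 5*114 = 570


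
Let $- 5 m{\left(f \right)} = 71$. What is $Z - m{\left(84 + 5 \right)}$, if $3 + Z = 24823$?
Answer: $\frac{124171}{5} \approx 24834.0$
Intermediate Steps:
$m{\left(f \right)} = - \frac{71}{5}$ ($m{\left(f \right)} = \left(- \frac{1}{5}\right) 71 = - \frac{71}{5}$)
$Z = 24820$ ($Z = -3 + 24823 = 24820$)
$Z - m{\left(84 + 5 \right)} = 24820 - - \frac{71}{5} = 24820 + \frac{71}{5} = \frac{124171}{5}$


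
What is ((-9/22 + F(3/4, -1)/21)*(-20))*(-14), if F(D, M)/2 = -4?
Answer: -7300/33 ≈ -221.21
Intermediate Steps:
F(D, M) = -8 (F(D, M) = 2*(-4) = -8)
((-9/22 + F(3/4, -1)/21)*(-20))*(-14) = ((-9/22 - 8/21)*(-20))*(-14) = -365/462*(-20)*(-14) = (3650/231)*(-14) = -7300/33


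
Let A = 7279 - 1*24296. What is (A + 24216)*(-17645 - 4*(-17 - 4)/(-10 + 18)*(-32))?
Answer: -129445219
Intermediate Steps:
A = -17017 (A = 7279 - 24296 = -17017)
(A + 24216)*(-17645 - 4*(-17 - 4)/(-10 + 18)*(-32)) = (-17017 + 24216)*(-17645 - 4*(-17 - 4)/(-10 + 18)*(-32)) = 7199*(-17645 - (-84)/8*(-32)) = 7199*(-17645 - 4*(-21/8)*(-32)) = 7199*(-17645 + (21/2)*(-32)) = 7199*(-17645 - 336) = 7199*(-17981) = -129445219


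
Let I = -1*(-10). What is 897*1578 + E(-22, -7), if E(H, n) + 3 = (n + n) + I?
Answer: 1415459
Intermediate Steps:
I = 10
E(H, n) = 7 + 2*n (E(H, n) = -3 + ((n + n) + 10) = -3 + (2*n + 10) = -3 + (10 + 2*n) = 7 + 2*n)
897*1578 + E(-22, -7) = 897*1578 + (7 + 2*(-7)) = 1415466 + (7 - 14) = 1415466 - 7 = 1415459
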